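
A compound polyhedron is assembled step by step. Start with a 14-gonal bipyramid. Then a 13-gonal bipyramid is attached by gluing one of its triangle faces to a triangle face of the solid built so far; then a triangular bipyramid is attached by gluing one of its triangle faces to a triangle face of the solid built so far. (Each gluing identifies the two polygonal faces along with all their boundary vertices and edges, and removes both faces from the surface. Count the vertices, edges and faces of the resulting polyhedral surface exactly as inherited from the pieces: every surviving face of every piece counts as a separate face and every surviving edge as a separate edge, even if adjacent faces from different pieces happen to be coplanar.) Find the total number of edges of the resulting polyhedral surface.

A 14-gonal bipyramid: V=16, E=42, F=28.
Attach a 13-gonal bipyramid (V=15, E=39, F=26) along a 3-gon: merge 3 vertices and 3 edges, delete both glued faces → V=28, E=78, F=52.
Attach a triangular bipyramid (V=5, E=9, F=6) along a 3-gon: merge 3 vertices and 3 edges, delete both glued faces → V=30, E=84, F=56.
Check: V − E + F = 30 − 84 + 56 = 2.

84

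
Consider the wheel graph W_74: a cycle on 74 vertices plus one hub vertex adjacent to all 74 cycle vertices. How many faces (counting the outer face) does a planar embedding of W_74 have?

75

W_74 has V = 74 + 1 = 75 vertices and E = 2·74 = 148 edges.
By Euler's formula F = 2 − V + E = 2 − 75 + 148 = 75.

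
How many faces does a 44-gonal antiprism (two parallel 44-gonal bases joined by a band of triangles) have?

An antiprism on an n-gon has two n-gon caps and 2n triangles: V = 2·44 = 88, E = 4·44 = 176, F = 2·44 + 2 = 90.

90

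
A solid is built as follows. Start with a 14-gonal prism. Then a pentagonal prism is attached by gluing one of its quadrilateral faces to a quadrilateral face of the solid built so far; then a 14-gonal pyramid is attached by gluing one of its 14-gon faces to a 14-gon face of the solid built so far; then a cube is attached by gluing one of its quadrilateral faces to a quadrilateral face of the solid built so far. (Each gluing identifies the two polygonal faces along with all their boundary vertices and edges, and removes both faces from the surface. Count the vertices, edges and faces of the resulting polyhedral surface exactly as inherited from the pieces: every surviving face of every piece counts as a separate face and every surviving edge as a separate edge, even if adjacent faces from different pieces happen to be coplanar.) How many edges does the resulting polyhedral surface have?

75

A 14-gonal prism: V=28, E=42, F=16.
Attach a pentagonal prism (V=10, E=15, F=7) along a 4-gon: merge 4 vertices and 4 edges, delete both glued faces → V=34, E=53, F=21.
Attach a 14-gonal pyramid (V=15, E=28, F=15) along a 14-gon: merge 14 vertices and 14 edges, delete both glued faces → V=35, E=67, F=34.
Attach a cube (V=8, E=12, F=6) along a 4-gon: merge 4 vertices and 4 edges, delete both glued faces → V=39, E=75, F=38.
Check: V − E + F = 39 − 75 + 38 = 2.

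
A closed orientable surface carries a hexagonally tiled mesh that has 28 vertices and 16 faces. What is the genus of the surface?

Every face is a hexagon, so 2E = 6·16 = 96, giving E = 48.
χ = V − E + F = 28 − 48 + 16 = -4.
For a closed orientable surface χ = 2 − 2g, so g = (2 − (-4))/2 = 3.

3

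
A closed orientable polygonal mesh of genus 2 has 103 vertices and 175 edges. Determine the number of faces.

70

For a closed orientable surface of genus 2, χ = 2 − 2·2 = -2.
F = -2 − V + E = -2 − 103 + 175 = 70.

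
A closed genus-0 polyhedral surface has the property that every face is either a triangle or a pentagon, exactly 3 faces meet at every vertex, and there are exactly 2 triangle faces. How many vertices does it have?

12

Let x be the number of pentagons; then F = 2 + x.
Edge–face incidences: 2E = 3·2 + 5·x = 6 + 5x.
Every vertex has degree 3, so 3V = 2E.
Euler: V − E + F = 2 ⇒ (2E)/3 − E + (2 + x) = 2.
Multiply by 6: 2·(2E) − 3·(2E) + 6·(2 + x) = 12, i.e. 12 + 6x − (6 + 5x) = 12.
Collecting terms: x + 6 = 12, so x = 6.
Then 2E = 6 + 5·6 = 36, so E = 18, V = 2E/3 = 12, F = 2 + 6 = 8.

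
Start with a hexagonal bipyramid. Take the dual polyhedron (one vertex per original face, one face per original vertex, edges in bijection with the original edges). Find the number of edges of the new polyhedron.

18

The base solid has V = 8, E = 18, F = 12.
The dual swaps V and F and preserves E: V′ = F = 12, E′ = E = 18, F′ = V = 8.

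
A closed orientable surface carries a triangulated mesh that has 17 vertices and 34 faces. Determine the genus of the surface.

1

Every face is a triangle, so 2E = 3·34 = 102, giving E = 51.
χ = V − E + F = 17 − 51 + 34 = 0.
For a closed orientable surface χ = 2 − 2g, so g = (2 − (0))/2 = 1.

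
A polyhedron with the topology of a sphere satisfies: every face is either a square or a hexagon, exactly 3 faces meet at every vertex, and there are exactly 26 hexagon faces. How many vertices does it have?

60

Let x be the number of squares; then F = 26 + x.
Edge–face incidences: 2E = 6·26 + 4·x = 156 + 4x.
Every vertex has degree 3, so 3V = 2E.
Euler: V − E + F = 2 ⇒ (2E)/3 − E + (26 + x) = 2.
Multiply by 6: 2·(2E) − 3·(2E) + 6·(26 + x) = 12, i.e. 156 + 6x − (156 + 4x) = 12.
Collecting terms: 2x = 12, so x = 6.
Then 2E = 156 + 4·6 = 180, so E = 90, V = 2E/3 = 60, F = 26 + 6 = 32.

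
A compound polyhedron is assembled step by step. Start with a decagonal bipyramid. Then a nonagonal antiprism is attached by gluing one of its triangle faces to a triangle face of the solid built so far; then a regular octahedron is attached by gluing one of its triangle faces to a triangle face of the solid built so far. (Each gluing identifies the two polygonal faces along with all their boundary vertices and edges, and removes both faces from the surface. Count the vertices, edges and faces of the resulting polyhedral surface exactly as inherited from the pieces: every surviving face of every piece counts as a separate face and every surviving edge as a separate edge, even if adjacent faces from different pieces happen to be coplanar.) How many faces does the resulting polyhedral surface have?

44

A decagonal bipyramid: V=12, E=30, F=20.
Attach a nonagonal antiprism (V=18, E=36, F=20) along a 3-gon: merge 3 vertices and 3 edges, delete both glued faces → V=27, E=63, F=38.
Attach a regular octahedron (V=6, E=12, F=8) along a 3-gon: merge 3 vertices and 3 edges, delete both glued faces → V=30, E=72, F=44.
Check: V − E + F = 30 − 72 + 44 = 2.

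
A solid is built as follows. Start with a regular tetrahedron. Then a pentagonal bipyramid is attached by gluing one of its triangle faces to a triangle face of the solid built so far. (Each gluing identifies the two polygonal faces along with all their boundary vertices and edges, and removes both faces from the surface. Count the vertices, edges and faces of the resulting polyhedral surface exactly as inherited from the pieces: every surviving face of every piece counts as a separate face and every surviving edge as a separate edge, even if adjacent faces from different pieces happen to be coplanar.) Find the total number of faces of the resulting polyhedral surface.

12

A regular tetrahedron: V=4, E=6, F=4.
Attach a pentagonal bipyramid (V=7, E=15, F=10) along a 3-gon: merge 3 vertices and 3 edges, delete both glued faces → V=8, E=18, F=12.
Check: V − E + F = 8 − 18 + 12 = 2.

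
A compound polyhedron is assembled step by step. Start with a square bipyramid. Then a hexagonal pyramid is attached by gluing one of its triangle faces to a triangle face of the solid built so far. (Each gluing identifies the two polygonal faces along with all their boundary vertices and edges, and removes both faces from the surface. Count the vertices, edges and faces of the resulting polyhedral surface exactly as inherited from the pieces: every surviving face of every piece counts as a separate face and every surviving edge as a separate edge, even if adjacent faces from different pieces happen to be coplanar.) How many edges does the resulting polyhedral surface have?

21

A square bipyramid: V=6, E=12, F=8.
Attach a hexagonal pyramid (V=7, E=12, F=7) along a 3-gon: merge 3 vertices and 3 edges, delete both glued faces → V=10, E=21, F=13.
Check: V − E + F = 10 − 21 + 13 = 2.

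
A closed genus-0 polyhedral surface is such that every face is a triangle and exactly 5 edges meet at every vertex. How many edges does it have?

30

Each face has 3 edges and each edge borders two faces, so 2E = 3F.
Each vertex has degree 5, so 5V = 2E and hence V = 3F/5.
Euler: V − E + F = 2 ⇒ (3F/5) − (3F/2) + F = 2.
Multiply by 10: (6 − 15 + 10)F = 20, i.e. 1F = 20.
So F = 20, E = 3·20/2 = 30, V = 3·20/5 = 12.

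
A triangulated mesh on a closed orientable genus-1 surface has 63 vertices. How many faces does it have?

126

χ = 2 − 2·1 = 0, and every face is a triangle so 3F = 2E.
V − E + F = 0 with E = 3F/2 gives 63 − (3/2 − 1)·F = 0, so F = 126 and E = 189.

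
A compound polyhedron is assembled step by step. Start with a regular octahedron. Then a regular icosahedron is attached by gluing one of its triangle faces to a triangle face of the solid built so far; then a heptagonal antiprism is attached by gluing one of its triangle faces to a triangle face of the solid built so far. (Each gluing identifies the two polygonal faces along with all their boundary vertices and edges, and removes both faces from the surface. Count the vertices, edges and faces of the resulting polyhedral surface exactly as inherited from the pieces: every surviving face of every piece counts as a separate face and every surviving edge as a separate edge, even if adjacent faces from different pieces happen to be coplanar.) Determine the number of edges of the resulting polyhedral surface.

A regular octahedron: V=6, E=12, F=8.
Attach a regular icosahedron (V=12, E=30, F=20) along a 3-gon: merge 3 vertices and 3 edges, delete both glued faces → V=15, E=39, F=26.
Attach a heptagonal antiprism (V=14, E=28, F=16) along a 3-gon: merge 3 vertices and 3 edges, delete both glued faces → V=26, E=64, F=40.
Check: V − E + F = 26 − 64 + 40 = 2.

64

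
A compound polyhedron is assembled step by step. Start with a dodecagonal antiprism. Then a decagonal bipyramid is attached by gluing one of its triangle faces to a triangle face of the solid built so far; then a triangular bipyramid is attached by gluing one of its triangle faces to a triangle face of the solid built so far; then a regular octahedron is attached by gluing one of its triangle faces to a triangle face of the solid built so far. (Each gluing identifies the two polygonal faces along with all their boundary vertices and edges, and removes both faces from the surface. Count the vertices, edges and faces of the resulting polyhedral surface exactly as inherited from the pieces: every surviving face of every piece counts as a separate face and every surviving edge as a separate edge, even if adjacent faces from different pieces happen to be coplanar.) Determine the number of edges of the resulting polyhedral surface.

A dodecagonal antiprism: V=24, E=48, F=26.
Attach a decagonal bipyramid (V=12, E=30, F=20) along a 3-gon: merge 3 vertices and 3 edges, delete both glued faces → V=33, E=75, F=44.
Attach a triangular bipyramid (V=5, E=9, F=6) along a 3-gon: merge 3 vertices and 3 edges, delete both glued faces → V=35, E=81, F=48.
Attach a regular octahedron (V=6, E=12, F=8) along a 3-gon: merge 3 vertices and 3 edges, delete both glued faces → V=38, E=90, F=54.
Check: V − E + F = 38 − 90 + 54 = 2.

90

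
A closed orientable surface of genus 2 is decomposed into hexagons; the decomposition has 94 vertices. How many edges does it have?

χ = 2 − 2·2 = -2, and every face is a hexagon so 6F = 2E.
V − E + F = -2 with E = 6F/2 gives 94 − (6/2 − 1)·F = -2, so F = 48 and E = 144.

144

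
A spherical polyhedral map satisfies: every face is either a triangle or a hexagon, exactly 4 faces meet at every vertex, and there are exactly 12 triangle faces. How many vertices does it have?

12

Let x be the number of hexagons; then F = 12 + x.
Edge–face incidences: 2E = 3·12 + 6·x = 36 + 6x.
Every vertex has degree 4, so 4V = 2E.
Euler: V − E + F = 2 ⇒ (2E)/4 − E + (12 + x) = 2.
Multiply by 8: 2·(2E) − 4·(2E) + 8·(12 + x) = 16, i.e. 96 + 8x − 2·(36 + 6x) = 16.
Collecting terms: −4x + 24 = 16, so −4x = −8, so x = 2.
Then 2E = 36 + 6·2 = 48, so E = 24, V = 2E/4 = 12, F = 12 + 2 = 14.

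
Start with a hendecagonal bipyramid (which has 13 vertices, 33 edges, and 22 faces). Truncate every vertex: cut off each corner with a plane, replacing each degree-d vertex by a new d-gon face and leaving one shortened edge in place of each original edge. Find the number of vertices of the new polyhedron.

66

Truncation replaces each original edge-end by a new vertex, so V′ = 2E = 66.
Each original edge survives, and each old vertex of degree d contributes d new edges; summing degrees gives Σd = 2E, so E′ = E + 2E = 3E = 99.
Each original face survives and each original vertex becomes one new face: F′ = F + V = 35.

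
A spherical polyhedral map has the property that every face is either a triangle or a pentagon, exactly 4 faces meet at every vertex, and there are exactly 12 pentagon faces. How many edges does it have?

Let x be the number of triangles; then F = 12 + x.
Edge–face incidences: 2E = 5·12 + 3·x = 60 + 3x.
Every vertex has degree 4, so 4V = 2E.
Euler: V − E + F = 2 ⇒ (2E)/4 − E + (12 + x) = 2.
Multiply by 8: 2·(2E) − 4·(2E) + 8·(12 + x) = 16, i.e. 96 + 8x − 2·(60 + 3x) = 16.
Collecting terms: 2x − 24 = 16, so 2x = 40, so x = 20.
Then 2E = 60 + 3·20 = 120, so E = 60, V = 2E/4 = 30, F = 12 + 20 = 32.

60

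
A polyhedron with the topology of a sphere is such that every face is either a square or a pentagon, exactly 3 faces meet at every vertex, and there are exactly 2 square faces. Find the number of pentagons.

Let x be the number of pentagons; then F = 2 + x.
Edge–face incidences: 2E = 4·2 + 5·x = 8 + 5x.
Every vertex has degree 3, so 3V = 2E.
Euler: V − E + F = 2 ⇒ (2E)/3 − E + (2 + x) = 2.
Multiply by 6: 2·(2E) − 3·(2E) + 6·(2 + x) = 12, i.e. 12 + 6x − (8 + 5x) = 12.
Collecting terms: x + 4 = 12, so x = 8.
Then 2E = 8 + 5·8 = 48, so E = 24, V = 2E/3 = 16, F = 2 + 8 = 10.

8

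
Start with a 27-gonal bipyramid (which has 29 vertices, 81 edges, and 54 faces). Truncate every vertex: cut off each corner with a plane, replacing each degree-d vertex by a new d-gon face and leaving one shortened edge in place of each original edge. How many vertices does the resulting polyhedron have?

Truncation replaces each original edge-end by a new vertex, so V′ = 2E = 162.
Each original edge survives, and each old vertex of degree d contributes d new edges; summing degrees gives Σd = 2E, so E′ = E + 2E = 3E = 243.
Each original face survives and each original vertex becomes one new face: F′ = F + V = 83.

162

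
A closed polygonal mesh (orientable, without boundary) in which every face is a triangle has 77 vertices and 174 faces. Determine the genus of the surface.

6

Every face is a triangle, so 2E = 3·174 = 522, giving E = 261.
χ = V − E + F = 77 − 261 + 174 = -10.
For a closed orientable surface χ = 2 − 2g, so g = (2 − (-10))/2 = 6.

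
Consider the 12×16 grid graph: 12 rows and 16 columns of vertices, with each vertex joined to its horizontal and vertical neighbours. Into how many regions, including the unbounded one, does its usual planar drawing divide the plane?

The grid has V = 12·16 = 192 vertices and E = 12·15 + 16·11 = 356 edges.
F = 2 − V + E = 2 − 192 + 356 = 166.

166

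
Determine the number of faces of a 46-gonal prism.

A prism on an n-gon has two n-gon bases and n rectangular sides: V = 2·46 = 92, E = 3·46 = 138, F = 46 + 2 = 48.

48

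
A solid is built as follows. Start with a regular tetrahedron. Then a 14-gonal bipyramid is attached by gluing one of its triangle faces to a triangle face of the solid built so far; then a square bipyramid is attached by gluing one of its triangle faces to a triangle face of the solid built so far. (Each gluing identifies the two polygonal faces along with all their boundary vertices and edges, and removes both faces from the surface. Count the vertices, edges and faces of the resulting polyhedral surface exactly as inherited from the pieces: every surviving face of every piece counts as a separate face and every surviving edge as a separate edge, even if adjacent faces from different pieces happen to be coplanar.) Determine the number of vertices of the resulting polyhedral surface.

A regular tetrahedron: V=4, E=6, F=4.
Attach a 14-gonal bipyramid (V=16, E=42, F=28) along a 3-gon: merge 3 vertices and 3 edges, delete both glued faces → V=17, E=45, F=30.
Attach a square bipyramid (V=6, E=12, F=8) along a 3-gon: merge 3 vertices and 3 edges, delete both glued faces → V=20, E=54, F=36.
Check: V − E + F = 20 − 54 + 36 = 2.

20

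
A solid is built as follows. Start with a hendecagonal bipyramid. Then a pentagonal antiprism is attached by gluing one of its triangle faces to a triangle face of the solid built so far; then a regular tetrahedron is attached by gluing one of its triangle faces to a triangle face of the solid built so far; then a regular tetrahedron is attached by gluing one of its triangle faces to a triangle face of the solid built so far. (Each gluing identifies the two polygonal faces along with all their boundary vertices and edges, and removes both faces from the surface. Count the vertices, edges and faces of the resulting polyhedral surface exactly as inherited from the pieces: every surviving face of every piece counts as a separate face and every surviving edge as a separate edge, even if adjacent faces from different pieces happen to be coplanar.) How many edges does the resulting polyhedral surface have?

A hendecagonal bipyramid: V=13, E=33, F=22.
Attach a pentagonal antiprism (V=10, E=20, F=12) along a 3-gon: merge 3 vertices and 3 edges, delete both glued faces → V=20, E=50, F=32.
Attach a regular tetrahedron (V=4, E=6, F=4) along a 3-gon: merge 3 vertices and 3 edges, delete both glued faces → V=21, E=53, F=34.
Attach a regular tetrahedron (V=4, E=6, F=4) along a 3-gon: merge 3 vertices and 3 edges, delete both glued faces → V=22, E=56, F=36.
Check: V − E + F = 22 − 56 + 36 = 2.

56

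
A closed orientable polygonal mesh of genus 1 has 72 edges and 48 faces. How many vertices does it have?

For a closed orientable surface of genus 1, χ = 2 − 2·1 = 0.
V = 0 + E − F = 0 + 72 − 48 = 24.

24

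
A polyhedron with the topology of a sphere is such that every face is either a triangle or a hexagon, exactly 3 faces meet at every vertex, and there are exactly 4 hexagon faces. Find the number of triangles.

4

Let x be the number of triangles; then F = 4 + x.
Edge–face incidences: 2E = 6·4 + 3·x = 24 + 3x.
Every vertex has degree 3, so 3V = 2E.
Euler: V − E + F = 2 ⇒ (2E)/3 − E + (4 + x) = 2.
Multiply by 6: 2·(2E) − 3·(2E) + 6·(4 + x) = 12, i.e. 24 + 6x − (24 + 3x) = 12.
Collecting terms: 3x = 12, so x = 4.
Then 2E = 24 + 3·4 = 36, so E = 18, V = 2E/3 = 12, F = 4 + 4 = 8.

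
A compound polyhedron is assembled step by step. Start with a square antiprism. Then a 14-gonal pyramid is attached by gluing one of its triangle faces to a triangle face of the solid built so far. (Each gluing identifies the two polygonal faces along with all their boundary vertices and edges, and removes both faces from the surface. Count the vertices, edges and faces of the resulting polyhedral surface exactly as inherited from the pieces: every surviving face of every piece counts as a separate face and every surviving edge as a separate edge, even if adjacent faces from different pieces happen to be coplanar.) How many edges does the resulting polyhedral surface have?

41

A square antiprism: V=8, E=16, F=10.
Attach a 14-gonal pyramid (V=15, E=28, F=15) along a 3-gon: merge 3 vertices and 3 edges, delete both glued faces → V=20, E=41, F=23.
Check: V − E + F = 20 − 41 + 23 = 2.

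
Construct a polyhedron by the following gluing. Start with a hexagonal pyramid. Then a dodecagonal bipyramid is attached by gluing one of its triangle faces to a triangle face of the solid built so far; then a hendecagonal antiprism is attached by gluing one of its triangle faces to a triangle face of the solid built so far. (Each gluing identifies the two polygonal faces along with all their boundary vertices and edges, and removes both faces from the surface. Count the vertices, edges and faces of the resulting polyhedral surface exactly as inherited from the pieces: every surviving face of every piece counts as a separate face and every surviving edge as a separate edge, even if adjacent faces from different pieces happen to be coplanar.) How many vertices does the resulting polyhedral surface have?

37

A hexagonal pyramid: V=7, E=12, F=7.
Attach a dodecagonal bipyramid (V=14, E=36, F=24) along a 3-gon: merge 3 vertices and 3 edges, delete both glued faces → V=18, E=45, F=29.
Attach a hendecagonal antiprism (V=22, E=44, F=24) along a 3-gon: merge 3 vertices and 3 edges, delete both glued faces → V=37, E=86, F=51.
Check: V − E + F = 37 − 86 + 51 = 2.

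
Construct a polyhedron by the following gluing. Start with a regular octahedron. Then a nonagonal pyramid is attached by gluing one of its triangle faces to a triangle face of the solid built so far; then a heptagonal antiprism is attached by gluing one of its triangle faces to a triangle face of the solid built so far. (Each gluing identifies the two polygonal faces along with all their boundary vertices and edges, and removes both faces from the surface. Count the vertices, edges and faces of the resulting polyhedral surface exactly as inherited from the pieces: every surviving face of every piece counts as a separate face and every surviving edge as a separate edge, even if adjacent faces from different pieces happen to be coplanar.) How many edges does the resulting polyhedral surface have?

52

A regular octahedron: V=6, E=12, F=8.
Attach a nonagonal pyramid (V=10, E=18, F=10) along a 3-gon: merge 3 vertices and 3 edges, delete both glued faces → V=13, E=27, F=16.
Attach a heptagonal antiprism (V=14, E=28, F=16) along a 3-gon: merge 3 vertices and 3 edges, delete both glued faces → V=24, E=52, F=30.
Check: V − E + F = 24 − 52 + 30 = 2.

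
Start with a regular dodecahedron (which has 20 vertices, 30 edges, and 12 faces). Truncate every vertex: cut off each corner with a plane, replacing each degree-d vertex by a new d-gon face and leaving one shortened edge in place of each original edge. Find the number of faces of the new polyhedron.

Truncation replaces each original edge-end by a new vertex, so V′ = 2E = 60.
Each original edge survives, and each old vertex of degree d contributes d new edges; summing degrees gives Σd = 2E, so E′ = E + 2E = 3E = 90.
Each original face survives and each original vertex becomes one new face: F′ = F + V = 32.

32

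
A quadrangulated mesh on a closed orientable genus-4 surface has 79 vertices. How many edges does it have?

χ = 2 − 2·4 = -6, and every face is a square so 4F = 2E.
V − E + F = -6 with E = 4F/2 gives 79 − (4/2 − 1)·F = -6, so F = 85 and E = 170.

170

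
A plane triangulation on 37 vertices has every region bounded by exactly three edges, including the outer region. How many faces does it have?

70

In a plane triangulation 3F = 2E and V − E + F = 2, so F = 2V − 4 = 2·37 − 4 = 70.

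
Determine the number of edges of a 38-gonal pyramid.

A pyramid on an n-gon base has one n-gon and n triangles: V = 38 + 1 = 39, E = 2·38 = 76, F = 38 + 1 = 39.

76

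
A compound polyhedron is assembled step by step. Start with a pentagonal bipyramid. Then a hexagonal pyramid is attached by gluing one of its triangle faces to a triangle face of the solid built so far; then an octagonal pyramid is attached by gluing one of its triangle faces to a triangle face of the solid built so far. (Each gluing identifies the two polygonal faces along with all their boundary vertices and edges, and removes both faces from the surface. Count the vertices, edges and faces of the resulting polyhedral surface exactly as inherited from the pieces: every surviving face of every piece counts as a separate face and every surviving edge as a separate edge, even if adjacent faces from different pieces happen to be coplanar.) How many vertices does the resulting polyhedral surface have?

A pentagonal bipyramid: V=7, E=15, F=10.
Attach a hexagonal pyramid (V=7, E=12, F=7) along a 3-gon: merge 3 vertices and 3 edges, delete both glued faces → V=11, E=24, F=15.
Attach an octagonal pyramid (V=9, E=16, F=9) along a 3-gon: merge 3 vertices and 3 edges, delete both glued faces → V=17, E=37, F=22.
Check: V − E + F = 17 − 37 + 22 = 2.

17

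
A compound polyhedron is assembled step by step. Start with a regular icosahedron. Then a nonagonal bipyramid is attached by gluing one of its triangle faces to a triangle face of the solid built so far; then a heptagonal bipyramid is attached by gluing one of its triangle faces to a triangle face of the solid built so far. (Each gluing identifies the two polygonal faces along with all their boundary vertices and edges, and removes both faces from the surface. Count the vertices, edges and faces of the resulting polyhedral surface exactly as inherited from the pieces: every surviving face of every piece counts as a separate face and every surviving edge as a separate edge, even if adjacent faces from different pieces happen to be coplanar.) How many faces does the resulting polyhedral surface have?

A regular icosahedron: V=12, E=30, F=20.
Attach a nonagonal bipyramid (V=11, E=27, F=18) along a 3-gon: merge 3 vertices and 3 edges, delete both glued faces → V=20, E=54, F=36.
Attach a heptagonal bipyramid (V=9, E=21, F=14) along a 3-gon: merge 3 vertices and 3 edges, delete both glued faces → V=26, E=72, F=48.
Check: V − E + F = 26 − 72 + 48 = 2.

48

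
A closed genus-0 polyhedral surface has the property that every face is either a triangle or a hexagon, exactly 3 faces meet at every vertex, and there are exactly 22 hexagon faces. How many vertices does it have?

Let x be the number of triangles; then F = 22 + x.
Edge–face incidences: 2E = 6·22 + 3·x = 132 + 3x.
Every vertex has degree 3, so 3V = 2E.
Euler: V − E + F = 2 ⇒ (2E)/3 − E + (22 + x) = 2.
Multiply by 6: 2·(2E) − 3·(2E) + 6·(22 + x) = 12, i.e. 132 + 6x − (132 + 3x) = 12.
Collecting terms: 3x = 12, so x = 4.
Then 2E = 132 + 3·4 = 144, so E = 72, V = 2E/3 = 48, F = 22 + 4 = 26.

48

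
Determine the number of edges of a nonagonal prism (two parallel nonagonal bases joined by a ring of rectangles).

A prism on an n-gon has two n-gon bases and n rectangular sides: V = 2·9 = 18, E = 3·9 = 27, F = 9 + 2 = 11.
Check: V − E + F = 18 − 27 + 11 = 2.

27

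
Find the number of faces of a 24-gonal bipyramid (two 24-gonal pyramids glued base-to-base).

A bipyramid over an n-gon has 2n triangular faces and n + 2 vertices: V = 24 + 2 = 26, E = 3·24 = 72, F = 2·24 = 48.

48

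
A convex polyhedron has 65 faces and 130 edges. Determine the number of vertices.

67

Here V − E + F = 2.
V = 2 + E − F = 2 + 130 − 65 = 67.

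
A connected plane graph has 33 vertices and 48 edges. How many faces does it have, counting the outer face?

Euler's formula for a connected plane graph: V − E + F = 2, so F = 2 − 33 + 48 = 17.

17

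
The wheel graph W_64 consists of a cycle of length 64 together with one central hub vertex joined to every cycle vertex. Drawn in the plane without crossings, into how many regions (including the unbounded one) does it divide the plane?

65

W_64 has V = 64 + 1 = 65 vertices and E = 2·64 = 128 edges.
By Euler's formula F = 2 − V + E = 2 − 65 + 128 = 65.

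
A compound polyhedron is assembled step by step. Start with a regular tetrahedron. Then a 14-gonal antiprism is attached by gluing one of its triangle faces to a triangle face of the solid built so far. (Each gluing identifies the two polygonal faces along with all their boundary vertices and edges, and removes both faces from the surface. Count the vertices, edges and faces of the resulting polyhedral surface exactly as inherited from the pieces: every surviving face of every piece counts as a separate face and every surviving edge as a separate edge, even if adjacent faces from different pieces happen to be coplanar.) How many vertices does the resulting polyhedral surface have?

29

A regular tetrahedron: V=4, E=6, F=4.
Attach a 14-gonal antiprism (V=28, E=56, F=30) along a 3-gon: merge 3 vertices and 3 edges, delete both glued faces → V=29, E=59, F=32.
Check: V − E + F = 29 − 59 + 32 = 2.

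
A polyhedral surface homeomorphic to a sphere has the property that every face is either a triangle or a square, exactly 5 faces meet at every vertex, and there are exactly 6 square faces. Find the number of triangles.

Let x be the number of triangles; then F = 6 + x.
Edge–face incidences: 2E = 4·6 + 3·x = 24 + 3x.
Every vertex has degree 5, so 5V = 2E.
Euler: V − E + F = 2 ⇒ (2E)/5 − E + (6 + x) = 2.
Multiply by 10: 2·(2E) − 5·(2E) + 10·(6 + x) = 20, i.e. 60 + 10x − 3·(24 + 3x) = 20.
Collecting terms: x − 12 = 20, so x = 32.
Then 2E = 24 + 3·32 = 120, so E = 60, V = 2E/5 = 24, F = 6 + 32 = 38.

32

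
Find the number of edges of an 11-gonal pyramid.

22

A pyramid on an n-gon base has one n-gon and n triangles: V = 11 + 1 = 12, E = 2·11 = 22, F = 11 + 1 = 12.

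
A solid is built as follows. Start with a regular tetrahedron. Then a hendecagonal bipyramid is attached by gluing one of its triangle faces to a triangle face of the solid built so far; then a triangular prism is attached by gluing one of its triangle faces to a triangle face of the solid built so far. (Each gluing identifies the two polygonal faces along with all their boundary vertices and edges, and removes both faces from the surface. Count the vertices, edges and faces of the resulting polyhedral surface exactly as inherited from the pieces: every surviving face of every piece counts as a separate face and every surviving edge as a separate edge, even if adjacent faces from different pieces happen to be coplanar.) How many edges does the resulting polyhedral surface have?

A regular tetrahedron: V=4, E=6, F=4.
Attach a hendecagonal bipyramid (V=13, E=33, F=22) along a 3-gon: merge 3 vertices and 3 edges, delete both glued faces → V=14, E=36, F=24.
Attach a triangular prism (V=6, E=9, F=5) along a 3-gon: merge 3 vertices and 3 edges, delete both glued faces → V=17, E=42, F=27.
Check: V − E + F = 17 − 42 + 27 = 2.

42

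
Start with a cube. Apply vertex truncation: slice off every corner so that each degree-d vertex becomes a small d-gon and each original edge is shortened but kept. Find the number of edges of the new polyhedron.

36

The base solid has V = 8, E = 12, F = 6.
Truncation replaces each original edge-end by a new vertex, so V′ = 2E = 24.
Each original edge survives, and each old vertex of degree d contributes d new edges; summing degrees gives Σd = 2E, so E′ = E + 2E = 3E = 36.
Each original face survives and each original vertex becomes one new face: F′ = F + V = 14.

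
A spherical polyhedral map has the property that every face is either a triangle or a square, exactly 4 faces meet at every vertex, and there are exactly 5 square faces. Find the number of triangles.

8

Let x be the number of triangles; then F = 5 + x.
Edge–face incidences: 2E = 4·5 + 3·x = 20 + 3x.
Every vertex has degree 4, so 4V = 2E.
Euler: V − E + F = 2 ⇒ (2E)/4 − E + (5 + x) = 2.
Multiply by 8: 2·(2E) − 4·(2E) + 8·(5 + x) = 16, i.e. 40 + 8x − 2·(20 + 3x) = 16.
Collecting terms: 2x = 16, so x = 8.
Then 2E = 20 + 3·8 = 44, so E = 22, V = 2E/4 = 11, F = 5 + 8 = 13.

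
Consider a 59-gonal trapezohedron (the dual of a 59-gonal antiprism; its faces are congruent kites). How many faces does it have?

118

The n-trapezohedron (dual of the n-antiprism) has V = 2·59 + 2 = 120, E = 4·59 = 236, F = 2·59 = 118.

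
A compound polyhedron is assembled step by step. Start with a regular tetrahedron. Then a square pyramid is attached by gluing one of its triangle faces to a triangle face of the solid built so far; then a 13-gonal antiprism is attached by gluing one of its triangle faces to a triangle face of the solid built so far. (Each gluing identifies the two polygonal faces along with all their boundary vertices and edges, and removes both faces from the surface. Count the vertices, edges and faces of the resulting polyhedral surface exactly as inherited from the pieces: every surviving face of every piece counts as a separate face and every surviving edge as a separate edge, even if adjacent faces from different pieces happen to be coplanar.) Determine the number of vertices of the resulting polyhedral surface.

A regular tetrahedron: V=4, E=6, F=4.
Attach a square pyramid (V=5, E=8, F=5) along a 3-gon: merge 3 vertices and 3 edges, delete both glued faces → V=6, E=11, F=7.
Attach a 13-gonal antiprism (V=26, E=52, F=28) along a 3-gon: merge 3 vertices and 3 edges, delete both glued faces → V=29, E=60, F=33.
Check: V − E + F = 29 − 60 + 33 = 2.

29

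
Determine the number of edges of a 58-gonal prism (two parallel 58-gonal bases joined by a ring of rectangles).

174

A prism on an n-gon has two n-gon bases and n rectangular sides: V = 2·58 = 116, E = 3·58 = 174, F = 58 + 2 = 60.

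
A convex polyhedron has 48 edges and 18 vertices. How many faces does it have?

Here V − E + F = 2.
F = 2 − V + E = 2 − 18 + 48 = 32.

32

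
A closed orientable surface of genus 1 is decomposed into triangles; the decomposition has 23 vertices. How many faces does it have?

46

χ = 2 − 2·1 = 0, and every face is a triangle so 3F = 2E.
V − E + F = 0 with E = 3F/2 gives 23 − (3/2 − 1)·F = 0, so F = 46 and E = 69.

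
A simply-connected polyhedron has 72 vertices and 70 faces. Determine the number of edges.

Here V − E + F = 2.
E = V + F − (2) = 72 + 70 − (2) = 140.

140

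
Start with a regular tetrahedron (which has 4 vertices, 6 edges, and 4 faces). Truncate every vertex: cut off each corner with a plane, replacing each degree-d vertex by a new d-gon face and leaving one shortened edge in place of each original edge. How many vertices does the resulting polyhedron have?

12

Truncation replaces each original edge-end by a new vertex, so V′ = 2E = 12.
Each original edge survives, and each old vertex of degree d contributes d new edges; summing degrees gives Σd = 2E, so E′ = E + 2E = 3E = 18.
Each original face survives and each original vertex becomes one new face: F′ = F + V = 8.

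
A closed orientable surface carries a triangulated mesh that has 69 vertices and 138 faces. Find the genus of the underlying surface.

1

Every face is a triangle, so 2E = 3·138 = 414, giving E = 207.
χ = V − E + F = 69 − 207 + 138 = 0.
For a closed orientable surface χ = 2 − 2g, so g = (2 − (0))/2 = 1.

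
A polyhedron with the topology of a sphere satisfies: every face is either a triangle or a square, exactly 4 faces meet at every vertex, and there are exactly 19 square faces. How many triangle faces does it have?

Let x be the number of triangles; then F = 19 + x.
Edge–face incidences: 2E = 4·19 + 3·x = 76 + 3x.
Every vertex has degree 4, so 4V = 2E.
Euler: V − E + F = 2 ⇒ (2E)/4 − E + (19 + x) = 2.
Multiply by 8: 2·(2E) − 4·(2E) + 8·(19 + x) = 16, i.e. 152 + 8x − 2·(76 + 3x) = 16.
Collecting terms: 2x = 16, so x = 8.
Then 2E = 76 + 3·8 = 100, so E = 50, V = 2E/4 = 25, F = 19 + 8 = 27.

8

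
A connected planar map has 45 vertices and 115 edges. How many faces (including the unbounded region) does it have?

72

Euler's formula for a connected plane graph: V − E + F = 2, so F = 2 − 45 + 115 = 72.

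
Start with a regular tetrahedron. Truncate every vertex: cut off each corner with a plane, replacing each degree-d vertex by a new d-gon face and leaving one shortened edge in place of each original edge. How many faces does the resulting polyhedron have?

8

The base solid has V = 4, E = 6, F = 4.
Truncation replaces each original edge-end by a new vertex, so V′ = 2E = 12.
Each original edge survives, and each old vertex of degree d contributes d new edges; summing degrees gives Σd = 2E, so E′ = E + 2E = 3E = 18.
Each original face survives and each original vertex becomes one new face: F′ = F + V = 8.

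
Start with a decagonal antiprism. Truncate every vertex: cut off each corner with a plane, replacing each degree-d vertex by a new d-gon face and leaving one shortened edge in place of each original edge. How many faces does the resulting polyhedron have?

42

The base solid has V = 20, E = 40, F = 22.
Truncation replaces each original edge-end by a new vertex, so V′ = 2E = 80.
Each original edge survives, and each old vertex of degree d contributes d new edges; summing degrees gives Σd = 2E, so E′ = E + 2E = 3E = 120.
Each original face survives and each original vertex becomes one new face: F′ = F + V = 42.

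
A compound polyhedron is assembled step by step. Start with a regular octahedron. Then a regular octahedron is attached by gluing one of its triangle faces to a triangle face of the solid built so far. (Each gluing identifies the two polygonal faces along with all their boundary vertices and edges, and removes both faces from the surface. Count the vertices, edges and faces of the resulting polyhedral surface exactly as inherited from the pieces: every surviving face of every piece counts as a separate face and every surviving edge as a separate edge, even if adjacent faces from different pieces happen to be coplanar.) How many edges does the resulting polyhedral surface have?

21

A regular octahedron: V=6, E=12, F=8.
Attach a regular octahedron (V=6, E=12, F=8) along a 3-gon: merge 3 vertices and 3 edges, delete both glued faces → V=9, E=21, F=14.
Check: V − E + F = 9 − 21 + 14 = 2.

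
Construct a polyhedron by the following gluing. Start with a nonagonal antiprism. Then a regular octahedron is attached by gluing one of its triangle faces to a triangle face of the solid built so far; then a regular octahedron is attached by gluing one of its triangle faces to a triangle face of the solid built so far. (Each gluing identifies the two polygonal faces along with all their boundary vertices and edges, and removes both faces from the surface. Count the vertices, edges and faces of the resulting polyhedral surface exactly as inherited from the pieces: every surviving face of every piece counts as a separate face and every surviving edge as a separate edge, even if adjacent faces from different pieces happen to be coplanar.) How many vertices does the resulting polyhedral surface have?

24

A nonagonal antiprism: V=18, E=36, F=20.
Attach a regular octahedron (V=6, E=12, F=8) along a 3-gon: merge 3 vertices and 3 edges, delete both glued faces → V=21, E=45, F=26.
Attach a regular octahedron (V=6, E=12, F=8) along a 3-gon: merge 3 vertices and 3 edges, delete both glued faces → V=24, E=54, F=32.
Check: V − E + F = 24 − 54 + 32 = 2.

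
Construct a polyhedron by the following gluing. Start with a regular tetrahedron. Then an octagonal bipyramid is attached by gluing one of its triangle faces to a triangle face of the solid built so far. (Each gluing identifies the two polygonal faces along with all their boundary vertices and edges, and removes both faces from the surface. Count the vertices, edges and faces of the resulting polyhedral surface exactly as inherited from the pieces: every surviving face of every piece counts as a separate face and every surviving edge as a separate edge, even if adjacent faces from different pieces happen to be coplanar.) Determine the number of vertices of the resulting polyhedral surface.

11

A regular tetrahedron: V=4, E=6, F=4.
Attach an octagonal bipyramid (V=10, E=24, F=16) along a 3-gon: merge 3 vertices and 3 edges, delete both glued faces → V=11, E=27, F=18.
Check: V − E + F = 11 − 27 + 18 = 2.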